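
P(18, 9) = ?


P(18,9) = 18!/9!
= 6402373705728000/362880
= 17643225600

P(18,9) = 17643225600


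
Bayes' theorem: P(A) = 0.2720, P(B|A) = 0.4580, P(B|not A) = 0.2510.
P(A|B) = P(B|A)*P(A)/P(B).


P(B) = P(B|A)*P(A) + P(B|A')*P(A')
= 0.4580*0.2720 + 0.2510*0.7280
= 0.124576 + 0.182728 = 0.307304
P(A|B) = 0.124576/0.307304 = 0.4054

P(A|B) = 0.4054


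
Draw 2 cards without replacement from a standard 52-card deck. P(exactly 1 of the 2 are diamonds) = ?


Hypergeometric: P(X=1) = C(13,1)·C(39,1) / C(52,2)
= 13 × 39 / 1326
= 507/1326 = 0.3824

P = 0.3824


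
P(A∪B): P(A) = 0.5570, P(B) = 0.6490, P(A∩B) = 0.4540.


P(A∪B) = 0.5570 + 0.6490 - 0.4540
= 1.2060 - 0.4540
= 0.7520

P(A∪B) = 0.7520


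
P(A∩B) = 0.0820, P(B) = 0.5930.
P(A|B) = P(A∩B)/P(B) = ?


P(A|B) = 0.0820/0.5930 = 0.1383

P(A|B) = 0.1383


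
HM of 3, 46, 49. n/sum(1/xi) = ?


Sum of reciprocals = 1/3 + 1/46 + 1/49 = 0.375481
HM = 3/0.375481 = 7.9898

HM = 7.9898


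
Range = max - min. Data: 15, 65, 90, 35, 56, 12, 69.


Max = 90, Min = 12
Range = 90 - 12 = 78

Range = 78


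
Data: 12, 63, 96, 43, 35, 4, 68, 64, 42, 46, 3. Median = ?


Sorted: 3, 4, 12, 35, 42, 43, 46, 63, 64, 68, 96
n = 11 (odd)
Middle value = 43

Median = 43


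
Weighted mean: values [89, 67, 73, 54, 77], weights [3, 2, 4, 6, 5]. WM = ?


Numerator = 89*3 + 67*2 + 73*4 + 54*6 + 77*5 = 1402
Denominator = 3 + 2 + 4 + 6 + 5 = 20
WM = 1402/20 = 70.1000

WM = 70.1000


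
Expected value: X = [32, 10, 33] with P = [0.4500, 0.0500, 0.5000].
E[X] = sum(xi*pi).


E[X] = 32*0.4500 + 10*0.0500 + 33*0.5000
= 14.4000 + 0.5000 + 16.5000
= 31.4000

E[X] = 31.4000


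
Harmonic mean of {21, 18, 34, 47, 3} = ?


Sum of reciprocals = 1/21 + 1/18 + 1/34 + 1/47 + 1/3 = 0.487196
HM = 5/0.487196 = 10.2628

HM = 10.2628


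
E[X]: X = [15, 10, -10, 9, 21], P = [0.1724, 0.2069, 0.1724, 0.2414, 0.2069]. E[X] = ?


E[X] = 15*0.1724 + 10*0.2069 - 10*0.1724 + 9*0.2414 + 21*0.2069
= 2.5860 + 2.0690 - 1.7240 + 2.1726 + 4.3449
= 9.4485

E[X] = 9.4485


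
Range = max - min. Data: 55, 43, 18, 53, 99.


Max = 99, Min = 18
Range = 99 - 18 = 81

Range = 81


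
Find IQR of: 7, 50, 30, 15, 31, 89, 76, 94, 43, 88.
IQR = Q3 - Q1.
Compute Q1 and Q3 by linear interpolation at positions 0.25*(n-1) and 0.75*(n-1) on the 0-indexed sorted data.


Sorted: 7, 15, 30, 31, 43, 50, 76, 88, 89, 94
Q1 (25th %ile) = 30.2500
Q3 (75th %ile) = 85.0000
IQR = 85.0000 - 30.2500 = 54.7500

IQR = 54.7500


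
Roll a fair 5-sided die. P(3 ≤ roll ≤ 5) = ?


Favorable outcomes (3 ≤ roll ≤ 5): 3
Total outcomes = 5
P = 3/5 = 0.6000

P = 0.6000


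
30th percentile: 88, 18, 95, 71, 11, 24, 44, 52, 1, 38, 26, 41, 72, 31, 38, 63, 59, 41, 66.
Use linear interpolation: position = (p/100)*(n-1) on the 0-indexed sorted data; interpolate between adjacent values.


Sorted: 1, 11, 18, 24, 26, 31, 38, 38, 41, 41, 44, 52, 59, 63, 66, 71, 72, 88, 95
n = 19
Index = 30/100 * 18 = 5.4000
Lower = data[5] = 31, Upper = data[6] = 38
P30 = 31 + 0.4000*(7) = 33.8000

P30 = 33.8000


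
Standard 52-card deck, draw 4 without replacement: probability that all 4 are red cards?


P(all red cards) = (26/52) × (25/51) × (24/50) × (23/49)
= 0.0552

P = 0.0552


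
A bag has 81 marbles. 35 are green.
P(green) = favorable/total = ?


P = 35/81 = 0.4321

P = 0.4321


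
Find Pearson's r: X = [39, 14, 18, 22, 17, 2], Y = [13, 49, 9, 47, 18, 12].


Mean X = 18.6667, Mean Y = 24.6667
SD X = 11.010096, SD Y = 16.719915
Cov = -7.277778
r = -7.277778/(11.010096*16.719915) = -0.0395

r = -0.0395


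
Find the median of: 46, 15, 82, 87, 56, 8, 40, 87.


Sorted: 8, 15, 40, 46, 56, 82, 87, 87
n = 8 (even)
Middle values: 46 and 56
Median = (46+56)/2 = 51.0000

Median = 51.0000


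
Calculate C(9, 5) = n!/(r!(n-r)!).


C(9,5) = 9!/(5! × 4!)
= 362880/(120 × 24)
= 126

C(9,5) = 126


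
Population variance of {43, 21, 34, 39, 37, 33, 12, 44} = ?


Mean = 32.8750
Squared deviations: 102.5156, 141.0156, 1.2656, 37.5156, 17.0156, 0.0156, 435.7656, 123.7656
Sum = 858.8750
Variance = 858.8750/8 = 107.3594

Variance = 107.3594


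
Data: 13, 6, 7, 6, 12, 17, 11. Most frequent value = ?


Frequencies: 6:2, 7:1, 11:1, 12:1, 13:1, 17:1
Max frequency = 2
Mode = 6

Mode = 6


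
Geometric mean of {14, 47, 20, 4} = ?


Product = 14 × 47 × 20 × 4 = 52640
GM = 52640^(1/4) = 15.1471

GM = 15.1471


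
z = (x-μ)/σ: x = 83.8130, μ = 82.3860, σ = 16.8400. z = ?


z = (83.8130 - 82.3860)/16.8400
= 1.4270/16.8400
= 0.0847

z = 0.0847


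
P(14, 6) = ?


P(14,6) = 14!/8!
= 87178291200/40320
= 2162160

P(14,6) = 2162160


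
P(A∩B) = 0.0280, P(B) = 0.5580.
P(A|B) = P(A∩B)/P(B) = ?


P(A|B) = 0.0280/0.5580 = 0.0502

P(A|B) = 0.0502


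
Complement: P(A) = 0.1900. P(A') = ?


P(not A) = 1 - 0.1900 = 0.8100

P(not A) = 0.8100


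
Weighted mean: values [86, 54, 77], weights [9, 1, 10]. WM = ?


Numerator = 86*9 + 54*1 + 77*10 = 1598
Denominator = 9 + 1 + 10 = 20
WM = 1598/20 = 79.9000

WM = 79.9000


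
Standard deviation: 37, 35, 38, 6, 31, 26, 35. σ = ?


Mean = 29.7143
Variance = 107.9184
SD = sqrt(107.9184) = 10.3884

SD = 10.3884


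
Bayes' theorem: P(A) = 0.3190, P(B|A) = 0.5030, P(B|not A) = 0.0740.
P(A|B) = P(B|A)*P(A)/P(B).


P(B) = P(B|A)*P(A) + P(B|A')*P(A')
= 0.5030*0.3190 + 0.0740*0.6810
= 0.160457 + 0.050394 = 0.210851
P(A|B) = 0.160457/0.210851 = 0.7610

P(A|B) = 0.7610


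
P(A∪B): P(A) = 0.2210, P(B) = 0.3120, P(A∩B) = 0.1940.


P(A∪B) = 0.2210 + 0.3120 - 0.1940
= 0.5330 - 0.1940
= 0.3390

P(A∪B) = 0.3390


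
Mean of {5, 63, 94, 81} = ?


Sum = 5 + 63 + 94 + 81 = 243
n = 4
Mean = 243/4 = 60.7500

Mean = 60.7500


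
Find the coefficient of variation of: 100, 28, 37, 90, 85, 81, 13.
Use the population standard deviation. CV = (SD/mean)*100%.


Mean = 62.0000
SD = 32.2933
CV = (32.2933/62.0000)*100 = 52.0860%

CV = 52.0860%


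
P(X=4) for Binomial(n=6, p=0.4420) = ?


C(6,4) = 15
p^4 = 0.038167
(1-p)^2 = 0.311364
P = 15 * 0.038167 * 0.311364 = 0.1783

P(X=4) = 0.1783


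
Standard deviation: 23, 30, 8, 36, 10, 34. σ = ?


Mean = 23.5000
Variance = 121.9167
SD = sqrt(121.9167) = 11.0416

SD = 11.0416


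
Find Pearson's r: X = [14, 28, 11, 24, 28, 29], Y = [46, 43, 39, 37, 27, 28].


Mean X = 22.3333, Mean Y = 36.6667
SD X = 7.180220, SD Y = 7.086764
Cov = -30.055556
r = -30.055556/(7.180220*7.086764) = -0.5907

r = -0.5907


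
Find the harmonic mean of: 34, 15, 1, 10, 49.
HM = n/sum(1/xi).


Sum of reciprocals = 1/34 + 1/15 + 1/1 + 1/10 + 1/49 = 1.216487
HM = 5/1.216487 = 4.1102

HM = 4.1102


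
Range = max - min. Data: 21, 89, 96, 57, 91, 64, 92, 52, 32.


Max = 96, Min = 21
Range = 96 - 21 = 75

Range = 75


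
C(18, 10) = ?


C(18,10) = 18!/(10! × 8!)
= 6402373705728000/(3628800 × 40320)
= 43758

C(18,10) = 43758


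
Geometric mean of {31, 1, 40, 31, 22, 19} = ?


Product = 31 × 1 × 40 × 31 × 22 × 19 = 16067920
GM = 16067920^(1/6) = 15.8852

GM = 15.8852


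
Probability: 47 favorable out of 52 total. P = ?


P = 47/52 = 0.9038

P = 0.9038


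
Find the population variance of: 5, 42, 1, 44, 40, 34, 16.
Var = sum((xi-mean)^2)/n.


Mean = 26.0000
Squared deviations: 441.0000, 256.0000, 625.0000, 324.0000, 196.0000, 64.0000, 100.0000
Sum = 2006.0000
Variance = 2006.0000/7 = 286.5714

Variance = 286.5714


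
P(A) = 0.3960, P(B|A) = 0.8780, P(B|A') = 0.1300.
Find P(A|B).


P(B) = P(B|A)*P(A) + P(B|A')*P(A')
= 0.8780*0.3960 + 0.1300*0.6040
= 0.347688 + 0.078520 = 0.426208
P(A|B) = 0.347688/0.426208 = 0.8158

P(A|B) = 0.8158


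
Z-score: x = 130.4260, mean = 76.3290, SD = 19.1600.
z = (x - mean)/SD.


z = (130.4260 - 76.3290)/19.1600
= 54.0970/19.1600
= 2.8234

z = 2.8234


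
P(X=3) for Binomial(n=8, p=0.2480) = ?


C(8,3) = 56
p^3 = 0.015253
(1-p)^5 = 0.240486
P = 56 * 0.015253 * 0.240486 = 0.2054

P(X=3) = 0.2054


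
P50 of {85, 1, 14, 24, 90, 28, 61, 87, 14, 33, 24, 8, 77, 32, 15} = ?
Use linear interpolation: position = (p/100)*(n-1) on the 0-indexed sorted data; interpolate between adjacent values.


Sorted: 1, 8, 14, 14, 15, 24, 24, 28, 32, 33, 61, 77, 85, 87, 90
n = 15
Index = 50/100 * 14 = 7.0000
Lower = data[7] = 28, Upper = data[8] = 32
P50 = 28 + 0*(4) = 28.0000

P50 = 28.0000


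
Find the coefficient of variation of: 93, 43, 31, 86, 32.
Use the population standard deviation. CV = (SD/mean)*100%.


Mean = 57.0000
SD = 26.9592
CV = (26.9592/57.0000)*100 = 47.2969%

CV = 47.2969%


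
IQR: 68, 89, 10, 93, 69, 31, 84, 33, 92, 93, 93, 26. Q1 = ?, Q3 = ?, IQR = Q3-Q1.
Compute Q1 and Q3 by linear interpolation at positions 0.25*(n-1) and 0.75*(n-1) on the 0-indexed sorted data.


Sorted: 10, 26, 31, 33, 68, 69, 84, 89, 92, 93, 93, 93
Q1 (25th %ile) = 32.5000
Q3 (75th %ile) = 92.2500
IQR = 92.2500 - 32.5000 = 59.7500

IQR = 59.7500


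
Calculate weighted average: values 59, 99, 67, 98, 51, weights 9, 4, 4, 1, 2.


Numerator = 59*9 + 99*4 + 67*4 + 98*1 + 51*2 = 1395
Denominator = 9 + 4 + 4 + 1 + 2 = 20
WM = 1395/20 = 69.7500

WM = 69.7500


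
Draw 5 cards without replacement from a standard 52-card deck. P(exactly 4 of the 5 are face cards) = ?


Hypergeometric: P(X=4) = C(12,4)·C(40,1) / C(52,5)
= 495 × 40 / 2598960
= 19800/2598960 = 0.0076

P = 0.0076


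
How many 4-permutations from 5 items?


P(5,4) = 5!/1!
= 120/1
= 120

P(5,4) = 120


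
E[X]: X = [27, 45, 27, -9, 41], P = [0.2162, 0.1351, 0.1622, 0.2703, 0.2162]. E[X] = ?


E[X] = 27*0.2162 + 45*0.1351 + 27*0.1622 - 9*0.2703 + 41*0.2162
= 5.8374 + 6.0795 + 4.3794 - 2.4327 + 8.8642
= 22.7278

E[X] = 22.7278


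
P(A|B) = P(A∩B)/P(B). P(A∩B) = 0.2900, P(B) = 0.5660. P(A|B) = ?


P(A|B) = 0.2900/0.5660 = 0.5124

P(A|B) = 0.5124


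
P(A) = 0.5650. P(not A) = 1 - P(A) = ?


P(not A) = 1 - 0.5650 = 0.4350

P(not A) = 0.4350


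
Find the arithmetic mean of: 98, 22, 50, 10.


Sum = 98 + 22 + 50 + 10 = 180
n = 4
Mean = 180/4 = 45.0000

Mean = 45.0000


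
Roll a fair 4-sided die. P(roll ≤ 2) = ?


Favorable outcomes (roll ≤ 2): 2
Total outcomes = 4
P = 2/4 = 0.5000

P = 0.5000


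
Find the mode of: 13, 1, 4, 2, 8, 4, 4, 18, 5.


Frequencies: 1:1, 2:1, 4:3, 5:1, 8:1, 13:1, 18:1
Max frequency = 3
Mode = 4

Mode = 4


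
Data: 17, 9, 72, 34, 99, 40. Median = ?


Sorted: 9, 17, 34, 40, 72, 99
n = 6 (even)
Middle values: 34 and 40
Median = (34+40)/2 = 37.0000

Median = 37.0000


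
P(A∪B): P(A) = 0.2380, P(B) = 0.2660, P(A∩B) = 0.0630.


P(A∪B) = 0.2380 + 0.2660 - 0.0630
= 0.5040 - 0.0630
= 0.4410

P(A∪B) = 0.4410


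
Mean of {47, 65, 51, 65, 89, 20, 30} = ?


Sum = 47 + 65 + 51 + 65 + 89 + 20 + 30 = 367
n = 7
Mean = 367/7 = 52.4286

Mean = 52.4286


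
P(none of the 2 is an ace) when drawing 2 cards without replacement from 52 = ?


P(no aces) = (48/52) × (47/51)
= 0.8507

P = 0.8507


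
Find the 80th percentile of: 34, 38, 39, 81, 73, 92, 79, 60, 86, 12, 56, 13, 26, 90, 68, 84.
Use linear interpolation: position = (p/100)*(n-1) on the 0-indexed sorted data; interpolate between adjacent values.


Sorted: 12, 13, 26, 34, 38, 39, 56, 60, 68, 73, 79, 81, 84, 86, 90, 92
n = 16
Index = 80/100 * 15 = 12.0000
Lower = data[12] = 84, Upper = data[13] = 86
P80 = 84 + 0*(2) = 84.0000

P80 = 84.0000


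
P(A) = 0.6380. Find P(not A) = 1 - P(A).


P(not A) = 1 - 0.6380 = 0.3620

P(not A) = 0.3620


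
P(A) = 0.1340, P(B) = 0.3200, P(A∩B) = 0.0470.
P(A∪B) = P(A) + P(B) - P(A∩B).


P(A∪B) = 0.1340 + 0.3200 - 0.0470
= 0.4540 - 0.0470
= 0.4070

P(A∪B) = 0.4070


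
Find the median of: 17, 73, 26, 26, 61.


Sorted: 17, 26, 26, 61, 73
n = 5 (odd)
Middle value = 26

Median = 26


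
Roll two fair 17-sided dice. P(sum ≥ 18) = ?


Total outcomes = 17×17 = 289
Favorable (sum ≥ 18): 153
P = 153/289 = 0.5294

P = 0.5294


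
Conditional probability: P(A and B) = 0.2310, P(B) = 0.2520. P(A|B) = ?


P(A|B) = 0.2310/0.2520 = 0.9167

P(A|B) = 0.9167


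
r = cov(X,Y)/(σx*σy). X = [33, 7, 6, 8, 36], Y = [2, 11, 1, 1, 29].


Mean X = 18.0000, Mean Y = 8.8000
SD X = 13.520355, SD Y = 10.777755
Cov = 81.800000
r = 81.800000/(13.520355*10.777755) = 0.5614

r = 0.5614


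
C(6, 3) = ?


C(6,3) = 6!/(3! × 3!)
= 720/(6 × 6)
= 20

C(6,3) = 20


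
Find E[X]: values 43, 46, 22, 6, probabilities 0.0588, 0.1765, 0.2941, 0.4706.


E[X] = 43*0.0588 + 46*0.1765 + 22*0.2941 + 6*0.4706
= 2.5284 + 8.1190 + 6.4702 + 2.8236
= 19.9412

E[X] = 19.9412


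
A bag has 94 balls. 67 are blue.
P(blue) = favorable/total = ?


P = 67/94 = 0.7128

P = 0.7128


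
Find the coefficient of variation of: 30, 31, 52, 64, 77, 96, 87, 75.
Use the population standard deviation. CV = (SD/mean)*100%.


Mean = 64.0000
SD = 23.0000
CV = (23.0000/64.0000)*100 = 35.9375%

CV = 35.9375%


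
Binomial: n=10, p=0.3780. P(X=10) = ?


C(10,10) = 1
p^10 = 5.955497e-05
(1-p)^0 = 1.000000
P = 1 * 5.955497e-05 * 1.000000 = 5.9555e-05

P(X=10) = 5.9555e-05


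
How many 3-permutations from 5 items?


P(5,3) = 5!/2!
= 120/2
= 60

P(5,3) = 60


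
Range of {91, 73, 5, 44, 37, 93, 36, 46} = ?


Max = 93, Min = 5
Range = 93 - 5 = 88

Range = 88


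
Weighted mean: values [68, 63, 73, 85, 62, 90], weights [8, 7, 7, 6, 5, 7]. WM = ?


Numerator = 68*8 + 63*7 + 73*7 + 85*6 + 62*5 + 90*7 = 2946
Denominator = 8 + 7 + 7 + 6 + 5 + 7 = 40
WM = 2946/40 = 73.6500

WM = 73.6500


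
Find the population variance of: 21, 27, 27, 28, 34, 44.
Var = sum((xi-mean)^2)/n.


Mean = 30.1667
Squared deviations: 84.0278, 10.0278, 10.0278, 4.6944, 14.6944, 191.3611
Sum = 314.8333
Variance = 314.8333/6 = 52.4722

Variance = 52.4722


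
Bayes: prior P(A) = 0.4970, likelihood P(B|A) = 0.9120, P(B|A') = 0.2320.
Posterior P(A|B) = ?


P(B) = P(B|A)*P(A) + P(B|A')*P(A')
= 0.9120*0.4970 + 0.2320*0.5030
= 0.453264 + 0.116696 = 0.569960
P(A|B) = 0.453264/0.569960 = 0.7953

P(A|B) = 0.7953


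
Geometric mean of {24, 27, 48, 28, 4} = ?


Product = 24 × 27 × 48 × 28 × 4 = 3483648
GM = 3483648^(1/5) = 20.3426

GM = 20.3426


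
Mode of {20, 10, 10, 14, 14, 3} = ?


Frequencies: 3:1, 10:2, 14:2, 20:1
Max frequency = 2
Mode = 10, 14

Mode = 10, 14


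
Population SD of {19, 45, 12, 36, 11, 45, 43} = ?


Mean = 30.1429
Variance = 208.6939
SD = sqrt(208.6939) = 14.4462

SD = 14.4462


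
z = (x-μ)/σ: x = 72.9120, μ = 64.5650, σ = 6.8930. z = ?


z = (72.9120 - 64.5650)/6.8930
= 8.3470/6.8930
= 1.2109

z = 1.2109


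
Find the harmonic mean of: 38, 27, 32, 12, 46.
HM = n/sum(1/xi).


Sum of reciprocals = 1/38 + 1/27 + 1/32 + 1/12 + 1/46 = 0.199675
HM = 5/0.199675 = 25.0407

HM = 25.0407


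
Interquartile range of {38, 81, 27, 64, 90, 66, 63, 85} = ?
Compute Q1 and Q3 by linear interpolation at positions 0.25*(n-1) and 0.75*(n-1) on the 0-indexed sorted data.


Sorted: 27, 38, 63, 64, 66, 81, 85, 90
Q1 (25th %ile) = 56.7500
Q3 (75th %ile) = 82.0000
IQR = 82.0000 - 56.7500 = 25.2500

IQR = 25.2500


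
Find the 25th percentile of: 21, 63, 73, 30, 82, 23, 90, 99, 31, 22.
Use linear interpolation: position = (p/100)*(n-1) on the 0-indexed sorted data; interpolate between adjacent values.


Sorted: 21, 22, 23, 30, 31, 63, 73, 82, 90, 99
n = 10
Index = 25/100 * 9 = 2.2500
Lower = data[2] = 23, Upper = data[3] = 30
P25 = 23 + 0.2500*(7) = 24.7500

P25 = 24.7500


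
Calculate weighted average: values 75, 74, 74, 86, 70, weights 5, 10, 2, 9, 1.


Numerator = 75*5 + 74*10 + 74*2 + 86*9 + 70*1 = 2107
Denominator = 5 + 10 + 2 + 9 + 1 = 27
WM = 2107/27 = 78.0370

WM = 78.0370


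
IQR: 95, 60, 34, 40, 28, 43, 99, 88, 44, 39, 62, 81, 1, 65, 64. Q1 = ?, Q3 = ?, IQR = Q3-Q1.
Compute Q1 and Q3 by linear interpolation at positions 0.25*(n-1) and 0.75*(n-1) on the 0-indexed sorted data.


Sorted: 1, 28, 34, 39, 40, 43, 44, 60, 62, 64, 65, 81, 88, 95, 99
Q1 (25th %ile) = 39.5000
Q3 (75th %ile) = 73.0000
IQR = 73.0000 - 39.5000 = 33.5000

IQR = 33.5000


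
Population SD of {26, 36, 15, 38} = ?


Mean = 28.7500
Variance = 83.6875
SD = sqrt(83.6875) = 9.1481

SD = 9.1481


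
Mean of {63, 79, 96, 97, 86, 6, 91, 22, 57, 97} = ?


Sum = 63 + 79 + 96 + 97 + 86 + 6 + 91 + 22 + 57 + 97 = 694
n = 10
Mean = 694/10 = 69.4000

Mean = 69.4000


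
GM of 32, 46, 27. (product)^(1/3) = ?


Product = 32 × 46 × 27 = 39744
GM = 39744^(1/3) = 34.1264

GM = 34.1264


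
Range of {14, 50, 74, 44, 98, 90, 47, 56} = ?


Max = 98, Min = 14
Range = 98 - 14 = 84

Range = 84


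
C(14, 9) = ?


C(14,9) = 14!/(9! × 5!)
= 87178291200/(362880 × 120)
= 2002

C(14,9) = 2002


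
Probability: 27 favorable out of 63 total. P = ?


P = 27/63 = 0.4286

P = 0.4286


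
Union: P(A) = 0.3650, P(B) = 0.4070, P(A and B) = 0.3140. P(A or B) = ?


P(A∪B) = 0.3650 + 0.4070 - 0.3140
= 0.7720 - 0.3140
= 0.4580

P(A∪B) = 0.4580


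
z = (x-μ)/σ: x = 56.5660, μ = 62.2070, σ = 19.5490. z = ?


z = (56.5660 - 62.2070)/19.5490
= -5.6410/19.5490
= -0.2886

z = -0.2886


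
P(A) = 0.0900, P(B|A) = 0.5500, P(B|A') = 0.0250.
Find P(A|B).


P(B) = P(B|A)*P(A) + P(B|A')*P(A')
= 0.5500*0.0900 + 0.0250*0.9100
= 0.049500 + 0.022750 = 0.072250
P(A|B) = 0.049500/0.072250 = 0.6851

P(A|B) = 0.6851


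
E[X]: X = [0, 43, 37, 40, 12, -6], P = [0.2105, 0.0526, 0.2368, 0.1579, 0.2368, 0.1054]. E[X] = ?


E[X] = 0*0.2105 + 43*0.0526 + 37*0.2368 + 40*0.1579 + 12*0.2368 - 6*0.1054
= 0 + 2.2618 + 8.7616 + 6.3160 + 2.8416 - 0.6324
= 19.5486

E[X] = 19.5486


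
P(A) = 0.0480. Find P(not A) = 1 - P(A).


P(not A) = 1 - 0.0480 = 0.9520

P(not A) = 0.9520


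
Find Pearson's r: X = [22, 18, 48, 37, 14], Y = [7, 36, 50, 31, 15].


Mean X = 27.8000, Mean Y = 27.8000
SD X = 12.749902, SD Y = 15.276125
Cov = 138.960000
r = 138.960000/(12.749902*15.276125) = 0.7135

r = 0.7135


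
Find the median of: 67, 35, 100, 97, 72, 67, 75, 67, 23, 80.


Sorted: 23, 35, 67, 67, 67, 72, 75, 80, 97, 100
n = 10 (even)
Middle values: 67 and 72
Median = (67+72)/2 = 69.5000

Median = 69.5000


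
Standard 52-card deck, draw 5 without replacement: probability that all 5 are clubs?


P(all clubs) = (13/52) × (12/51) × (11/50) × (10/49) × (9/48)
= 0.0005

P = 0.0005


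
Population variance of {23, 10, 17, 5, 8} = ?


Mean = 12.6000
Squared deviations: 108.1600, 6.7600, 19.3600, 57.7600, 21.1600
Sum = 213.2000
Variance = 213.2000/5 = 42.6400

Variance = 42.6400


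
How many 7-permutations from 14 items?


P(14,7) = 14!/7!
= 87178291200/5040
= 17297280

P(14,7) = 17297280


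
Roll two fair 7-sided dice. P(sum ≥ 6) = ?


Total outcomes = 7×7 = 49
Favorable (sum ≥ 6): 39
P = 39/49 = 0.7959

P = 0.7959


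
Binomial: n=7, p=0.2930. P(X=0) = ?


C(7,0) = 1
p^0 = 1.000000
(1-p)^7 = 0.088295
P = 1 * 1.000000 * 0.088295 = 0.0883

P(X=0) = 0.0883


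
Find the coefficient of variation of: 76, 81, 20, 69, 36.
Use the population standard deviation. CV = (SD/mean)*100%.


Mean = 56.4000
SD = 24.0383
CV = (24.0383/56.4000)*100 = 42.6211%

CV = 42.6211%


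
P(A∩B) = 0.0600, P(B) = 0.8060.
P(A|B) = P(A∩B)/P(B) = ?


P(A|B) = 0.0600/0.8060 = 0.0744

P(A|B) = 0.0744


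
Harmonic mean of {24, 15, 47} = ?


Sum of reciprocals = 1/24 + 1/15 + 1/47 = 0.129610
HM = 3/0.129610 = 23.1464

HM = 23.1464


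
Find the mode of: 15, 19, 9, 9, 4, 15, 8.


Frequencies: 4:1, 8:1, 9:2, 15:2, 19:1
Max frequency = 2
Mode = 9, 15

Mode = 9, 15


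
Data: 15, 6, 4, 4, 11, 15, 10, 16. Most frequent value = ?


Frequencies: 4:2, 6:1, 10:1, 11:1, 15:2, 16:1
Max frequency = 2
Mode = 4, 15

Mode = 4, 15


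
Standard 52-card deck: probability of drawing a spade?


13 spades in 52 cards
P = 13/52 = 0.2500

P = 0.2500


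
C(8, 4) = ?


C(8,4) = 8!/(4! × 4!)
= 40320/(24 × 24)
= 70

C(8,4) = 70


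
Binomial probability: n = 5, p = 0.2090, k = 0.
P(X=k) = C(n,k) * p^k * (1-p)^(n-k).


C(5,0) = 1
p^0 = 1.000000
(1-p)^5 = 0.309658
P = 1 * 1.000000 * 0.309658 = 0.3097

P(X=0) = 0.3097


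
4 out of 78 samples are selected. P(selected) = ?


P = 4/78 = 0.0513

P = 0.0513


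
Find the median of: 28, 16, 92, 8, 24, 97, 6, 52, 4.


Sorted: 4, 6, 8, 16, 24, 28, 52, 92, 97
n = 9 (odd)
Middle value = 24

Median = 24


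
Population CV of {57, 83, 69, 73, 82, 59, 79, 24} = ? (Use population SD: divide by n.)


Mean = 65.7500
SD = 18.2534
CV = (18.2534/65.7500)*100 = 27.7619%

CV = 27.7619%


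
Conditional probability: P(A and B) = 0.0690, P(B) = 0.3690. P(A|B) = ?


P(A|B) = 0.0690/0.3690 = 0.1870

P(A|B) = 0.1870


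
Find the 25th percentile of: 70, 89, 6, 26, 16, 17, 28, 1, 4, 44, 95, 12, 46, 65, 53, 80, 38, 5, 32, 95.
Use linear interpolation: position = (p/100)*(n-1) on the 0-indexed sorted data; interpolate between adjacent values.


Sorted: 1, 4, 5, 6, 12, 16, 17, 26, 28, 32, 38, 44, 46, 53, 65, 70, 80, 89, 95, 95
n = 20
Index = 25/100 * 19 = 4.7500
Lower = data[4] = 12, Upper = data[5] = 16
P25 = 12 + 0.7500*(4) = 15.0000

P25 = 15.0000


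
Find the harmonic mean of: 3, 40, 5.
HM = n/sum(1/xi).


Sum of reciprocals = 1/3 + 1/40 + 1/5 = 0.558333
HM = 3/0.558333 = 5.3731

HM = 5.3731


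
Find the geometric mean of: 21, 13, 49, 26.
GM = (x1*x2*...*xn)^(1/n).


Product = 21 × 13 × 49 × 26 = 347802
GM = 347802^(1/4) = 24.2847

GM = 24.2847


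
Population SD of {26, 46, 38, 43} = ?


Mean = 38.2500
Variance = 58.1875
SD = sqrt(58.1875) = 7.6281

SD = 7.6281


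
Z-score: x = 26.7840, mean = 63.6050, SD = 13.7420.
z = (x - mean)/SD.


z = (26.7840 - 63.6050)/13.7420
= -36.8210/13.7420
= -2.6794

z = -2.6794


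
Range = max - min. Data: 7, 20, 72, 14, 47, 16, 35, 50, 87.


Max = 87, Min = 7
Range = 87 - 7 = 80

Range = 80


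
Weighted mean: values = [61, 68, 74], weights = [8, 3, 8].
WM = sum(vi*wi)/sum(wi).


Numerator = 61*8 + 68*3 + 74*8 = 1284
Denominator = 8 + 3 + 8 = 19
WM = 1284/19 = 67.5789

WM = 67.5789


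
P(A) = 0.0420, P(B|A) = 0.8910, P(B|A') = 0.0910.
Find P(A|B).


P(B) = P(B|A)*P(A) + P(B|A')*P(A')
= 0.8910*0.0420 + 0.0910*0.9580
= 0.037422 + 0.087178 = 0.124600
P(A|B) = 0.037422/0.124600 = 0.3003

P(A|B) = 0.3003


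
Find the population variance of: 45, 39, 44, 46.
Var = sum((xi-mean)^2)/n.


Mean = 43.5000
Squared deviations: 2.2500, 20.2500, 0.2500, 6.2500
Sum = 29.0000
Variance = 29.0000/4 = 7.2500

Variance = 7.2500


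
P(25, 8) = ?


P(25,8) = 25!/17!
= 15511210043330985984000000/355687428096000
= 43609104000

P(25,8) = 43609104000


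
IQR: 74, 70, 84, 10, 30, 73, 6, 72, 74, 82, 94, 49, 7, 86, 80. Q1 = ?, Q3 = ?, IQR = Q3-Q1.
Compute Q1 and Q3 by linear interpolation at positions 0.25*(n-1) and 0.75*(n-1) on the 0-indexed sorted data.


Sorted: 6, 7, 10, 30, 49, 70, 72, 73, 74, 74, 80, 82, 84, 86, 94
Q1 (25th %ile) = 39.5000
Q3 (75th %ile) = 81.0000
IQR = 81.0000 - 39.5000 = 41.5000

IQR = 41.5000


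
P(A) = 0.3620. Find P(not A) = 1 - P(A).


P(not A) = 1 - 0.3620 = 0.6380

P(not A) = 0.6380


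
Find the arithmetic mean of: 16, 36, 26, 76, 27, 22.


Sum = 16 + 36 + 26 + 76 + 27 + 22 = 203
n = 6
Mean = 203/6 = 33.8333

Mean = 33.8333


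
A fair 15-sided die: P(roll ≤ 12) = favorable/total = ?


Favorable outcomes (roll ≤ 12): 12
Total outcomes = 15
P = 12/15 = 0.8000

P = 0.8000


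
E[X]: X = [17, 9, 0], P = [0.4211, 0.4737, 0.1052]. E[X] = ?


E[X] = 17*0.4211 + 9*0.4737 + 0*0.1052
= 7.1587 + 4.2633 + 0
= 11.4220

E[X] = 11.4220


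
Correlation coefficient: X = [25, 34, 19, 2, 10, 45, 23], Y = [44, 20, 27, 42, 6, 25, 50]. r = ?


Mean X = 22.5714, Mean Y = 30.5714
SD X = 13.275726, SD Y = 14.381110
Cov = -16.897959
r = -16.897959/(13.275726*14.381110) = -0.0885

r = -0.0885


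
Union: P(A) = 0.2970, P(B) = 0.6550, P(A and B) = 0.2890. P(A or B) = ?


P(A∪B) = 0.2970 + 0.6550 - 0.2890
= 0.9520 - 0.2890
= 0.6630

P(A∪B) = 0.6630


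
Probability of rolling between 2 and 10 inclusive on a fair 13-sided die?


Favorable outcomes (2 ≤ roll ≤ 10): 9
Total outcomes = 13
P = 9/13 = 0.6923

P = 0.6923


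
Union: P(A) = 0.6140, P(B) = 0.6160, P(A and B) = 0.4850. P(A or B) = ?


P(A∪B) = 0.6140 + 0.6160 - 0.4850
= 1.2300 - 0.4850
= 0.7450

P(A∪B) = 0.7450


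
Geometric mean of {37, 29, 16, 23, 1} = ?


Product = 37 × 29 × 16 × 23 × 1 = 394864
GM = 394864^(1/5) = 13.1610

GM = 13.1610


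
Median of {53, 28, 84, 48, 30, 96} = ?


Sorted: 28, 30, 48, 53, 84, 96
n = 6 (even)
Middle values: 48 and 53
Median = (48+53)/2 = 50.5000

Median = 50.5000


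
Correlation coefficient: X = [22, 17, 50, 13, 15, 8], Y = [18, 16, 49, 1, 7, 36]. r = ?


Mean X = 20.8333, Mean Y = 21.1667
SD X = 13.704217, SD Y = 16.526914
Cov = 146.361111
r = 146.361111/(13.704217*16.526914) = 0.6462

r = 0.6462


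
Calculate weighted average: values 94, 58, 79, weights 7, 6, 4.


Numerator = 94*7 + 58*6 + 79*4 = 1322
Denominator = 7 + 6 + 4 = 17
WM = 1322/17 = 77.7647

WM = 77.7647


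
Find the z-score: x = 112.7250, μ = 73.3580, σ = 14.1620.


z = (112.7250 - 73.3580)/14.1620
= 39.3670/14.1620
= 2.7798

z = 2.7798


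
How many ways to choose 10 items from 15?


C(15,10) = 15!/(10! × 5!)
= 1307674368000/(3628800 × 120)
= 3003

C(15,10) = 3003


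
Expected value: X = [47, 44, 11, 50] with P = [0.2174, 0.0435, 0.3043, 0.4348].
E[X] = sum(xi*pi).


E[X] = 47*0.2174 + 44*0.0435 + 11*0.3043 + 50*0.4348
= 10.2178 + 1.9140 + 3.3473 + 21.7400
= 37.2191

E[X] = 37.2191


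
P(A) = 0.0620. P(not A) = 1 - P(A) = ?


P(not A) = 1 - 0.0620 = 0.9380

P(not A) = 0.9380


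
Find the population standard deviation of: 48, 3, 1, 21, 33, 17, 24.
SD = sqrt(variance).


Mean = 21.0000
Variance = 231.7143
SD = sqrt(231.7143) = 15.2222

SD = 15.2222


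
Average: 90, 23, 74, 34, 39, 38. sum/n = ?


Sum = 90 + 23 + 74 + 34 + 39 + 38 = 298
n = 6
Mean = 298/6 = 49.6667

Mean = 49.6667


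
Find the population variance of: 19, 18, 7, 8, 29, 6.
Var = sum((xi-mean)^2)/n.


Mean = 14.5000
Squared deviations: 20.2500, 12.2500, 56.2500, 42.2500, 210.2500, 72.2500
Sum = 413.5000
Variance = 413.5000/6 = 68.9167

Variance = 68.9167


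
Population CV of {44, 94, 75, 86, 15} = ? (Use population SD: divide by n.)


Mean = 62.8000
SD = 29.3217
CV = (29.3217/62.8000)*100 = 46.6905%

CV = 46.6905%


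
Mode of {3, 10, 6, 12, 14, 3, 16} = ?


Frequencies: 3:2, 6:1, 10:1, 12:1, 14:1, 16:1
Max frequency = 2
Mode = 3

Mode = 3


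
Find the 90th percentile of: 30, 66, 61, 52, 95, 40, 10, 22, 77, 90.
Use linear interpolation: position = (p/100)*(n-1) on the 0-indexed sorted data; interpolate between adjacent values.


Sorted: 10, 22, 30, 40, 52, 61, 66, 77, 90, 95
n = 10
Index = 90/100 * 9 = 8.1000
Lower = data[8] = 90, Upper = data[9] = 95
P90 = 90 + 0.1000*(5) = 90.5000

P90 = 90.5000


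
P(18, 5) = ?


P(18,5) = 18!/13!
= 6402373705728000/6227020800
= 1028160

P(18,5) = 1028160


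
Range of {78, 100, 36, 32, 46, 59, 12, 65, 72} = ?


Max = 100, Min = 12
Range = 100 - 12 = 88

Range = 88


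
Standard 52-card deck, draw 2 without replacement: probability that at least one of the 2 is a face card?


P(at least one) = 1 - P(none)
P(none) = (40/52) × (39/51) = 0.588235
P(at least one) = 1 - 0.588235 = 0.4118

P = 0.4118


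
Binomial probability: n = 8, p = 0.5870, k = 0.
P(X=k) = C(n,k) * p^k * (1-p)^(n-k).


C(8,0) = 1
p^0 = 1.000000
(1-p)^8 = 0.000846
P = 1 * 1.000000 * 0.000846 = 0.0008

P(X=0) = 0.0008


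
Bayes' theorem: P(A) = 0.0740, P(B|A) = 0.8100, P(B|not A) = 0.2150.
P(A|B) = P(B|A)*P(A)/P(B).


P(B) = P(B|A)*P(A) + P(B|A')*P(A')
= 0.8100*0.0740 + 0.2150*0.9260
= 0.059940 + 0.199090 = 0.259030
P(A|B) = 0.059940/0.259030 = 0.2314

P(A|B) = 0.2314


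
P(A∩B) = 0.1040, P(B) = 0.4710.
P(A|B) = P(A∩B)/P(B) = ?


P(A|B) = 0.1040/0.4710 = 0.2208

P(A|B) = 0.2208


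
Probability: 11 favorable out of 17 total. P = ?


P = 11/17 = 0.6471

P = 0.6471


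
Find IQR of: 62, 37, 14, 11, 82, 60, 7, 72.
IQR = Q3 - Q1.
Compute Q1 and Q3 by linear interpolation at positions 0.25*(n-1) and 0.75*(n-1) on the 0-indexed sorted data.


Sorted: 7, 11, 14, 37, 60, 62, 72, 82
Q1 (25th %ile) = 13.2500
Q3 (75th %ile) = 64.5000
IQR = 64.5000 - 13.2500 = 51.2500

IQR = 51.2500


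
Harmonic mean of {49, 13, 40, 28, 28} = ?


Sum of reciprocals = 1/49 + 1/13 + 1/40 + 1/28 + 1/28 = 0.193760
HM = 5/0.193760 = 25.8051

HM = 25.8051


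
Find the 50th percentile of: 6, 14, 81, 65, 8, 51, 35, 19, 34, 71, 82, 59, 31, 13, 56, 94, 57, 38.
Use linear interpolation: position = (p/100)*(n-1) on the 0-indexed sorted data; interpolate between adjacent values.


Sorted: 6, 8, 13, 14, 19, 31, 34, 35, 38, 51, 56, 57, 59, 65, 71, 81, 82, 94
n = 18
Index = 50/100 * 17 = 8.5000
Lower = data[8] = 38, Upper = data[9] = 51
P50 = 38 + 0.5000*(13) = 44.5000

P50 = 44.5000


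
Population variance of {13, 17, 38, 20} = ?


Mean = 22.0000
Squared deviations: 81.0000, 25.0000, 256.0000, 4.0000
Sum = 366.0000
Variance = 366.0000/4 = 91.5000

Variance = 91.5000


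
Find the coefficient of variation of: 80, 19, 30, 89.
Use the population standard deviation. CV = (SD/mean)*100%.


Mean = 54.5000
SD = 30.4179
CV = (30.4179/54.5000)*100 = 55.8127%

CV = 55.8127%


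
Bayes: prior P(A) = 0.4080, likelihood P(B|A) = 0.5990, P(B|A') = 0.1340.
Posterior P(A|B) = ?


P(B) = P(B|A)*P(A) + P(B|A')*P(A')
= 0.5990*0.4080 + 0.1340*0.5920
= 0.244392 + 0.079328 = 0.323720
P(A|B) = 0.244392/0.323720 = 0.7549

P(A|B) = 0.7549


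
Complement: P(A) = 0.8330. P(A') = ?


P(not A) = 1 - 0.8330 = 0.1670

P(not A) = 0.1670


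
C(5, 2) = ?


C(5,2) = 5!/(2! × 3!)
= 120/(2 × 6)
= 10

C(5,2) = 10


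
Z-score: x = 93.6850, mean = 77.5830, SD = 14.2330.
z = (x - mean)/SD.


z = (93.6850 - 77.5830)/14.2330
= 16.1020/14.2330
= 1.1313

z = 1.1313


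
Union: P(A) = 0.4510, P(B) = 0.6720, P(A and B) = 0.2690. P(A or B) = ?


P(A∪B) = 0.4510 + 0.6720 - 0.2690
= 1.1230 - 0.2690
= 0.8540

P(A∪B) = 0.8540


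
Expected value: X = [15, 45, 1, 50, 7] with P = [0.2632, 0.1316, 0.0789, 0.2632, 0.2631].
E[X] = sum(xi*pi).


E[X] = 15*0.2632 + 45*0.1316 + 1*0.0789 + 50*0.2632 + 7*0.2631
= 3.9480 + 5.9220 + 0.0789 + 13.1600 + 1.8417
= 24.9506

E[X] = 24.9506


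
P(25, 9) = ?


P(25,9) = 25!/16!
= 15511210043330985984000000/20922789888000
= 741354768000

P(25,9) = 741354768000


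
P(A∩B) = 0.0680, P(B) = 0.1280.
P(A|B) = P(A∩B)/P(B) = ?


P(A|B) = 0.0680/0.1280 = 0.5312

P(A|B) = 0.5312


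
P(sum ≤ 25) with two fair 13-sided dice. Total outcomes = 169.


Total outcomes = 13×13 = 169
Favorable (sum ≤ 25): 168
P = 168/169 = 0.9941

P = 0.9941


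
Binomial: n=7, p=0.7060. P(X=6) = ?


C(7,6) = 7
p^6 = 0.123831
(1-p)^1 = 0.294000
P = 7 * 0.123831 * 0.294000 = 0.2548

P(X=6) = 0.2548


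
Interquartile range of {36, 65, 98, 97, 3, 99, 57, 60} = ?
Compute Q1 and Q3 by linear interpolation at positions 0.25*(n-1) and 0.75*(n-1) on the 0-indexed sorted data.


Sorted: 3, 36, 57, 60, 65, 97, 98, 99
Q1 (25th %ile) = 51.7500
Q3 (75th %ile) = 97.2500
IQR = 97.2500 - 51.7500 = 45.5000

IQR = 45.5000


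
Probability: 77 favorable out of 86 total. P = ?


P = 77/86 = 0.8953

P = 0.8953


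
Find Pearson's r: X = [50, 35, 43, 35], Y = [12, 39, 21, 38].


Mean X = 40.7500, Mean Y = 27.5000
SD X = 6.259992, SD Y = 11.456439
Cov = -71.125000
r = -71.125000/(6.259992*11.456439) = -0.9917

r = -0.9917


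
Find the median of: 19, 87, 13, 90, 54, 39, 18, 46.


Sorted: 13, 18, 19, 39, 46, 54, 87, 90
n = 8 (even)
Middle values: 39 and 46
Median = (39+46)/2 = 42.5000

Median = 42.5000


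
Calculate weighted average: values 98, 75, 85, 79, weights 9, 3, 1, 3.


Numerator = 98*9 + 75*3 + 85*1 + 79*3 = 1429
Denominator = 9 + 3 + 1 + 3 = 16
WM = 1429/16 = 89.3125

WM = 89.3125


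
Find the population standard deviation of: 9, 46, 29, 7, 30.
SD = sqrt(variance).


Mean = 24.2000
Variance = 211.7600
SD = sqrt(211.7600) = 14.5520

SD = 14.5520


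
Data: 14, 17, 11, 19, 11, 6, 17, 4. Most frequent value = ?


Frequencies: 4:1, 6:1, 11:2, 14:1, 17:2, 19:1
Max frequency = 2
Mode = 11, 17

Mode = 11, 17


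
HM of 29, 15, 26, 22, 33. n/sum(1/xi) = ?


Sum of reciprocals = 1/29 + 1/15 + 1/26 + 1/22 + 1/33 = 0.215369
HM = 5/0.215369 = 23.2160

HM = 23.2160


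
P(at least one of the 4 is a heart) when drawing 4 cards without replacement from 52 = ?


P(at least one) = 1 - P(none)
P(none) = (39/52) × (38/51) × (37/50) × (36/49) = 0.303818
P(at least one) = 1 - 0.303818 = 0.6962

P = 0.6962


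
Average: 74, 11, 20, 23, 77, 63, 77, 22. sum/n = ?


Sum = 74 + 11 + 20 + 23 + 77 + 63 + 77 + 22 = 367
n = 8
Mean = 367/8 = 45.8750

Mean = 45.8750


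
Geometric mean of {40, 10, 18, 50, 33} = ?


Product = 40 × 10 × 18 × 50 × 33 = 11880000
GM = 11880000^(1/5) = 25.9994

GM = 25.9994


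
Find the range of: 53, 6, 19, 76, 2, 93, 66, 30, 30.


Max = 93, Min = 2
Range = 93 - 2 = 91

Range = 91


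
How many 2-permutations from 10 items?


P(10,2) = 10!/8!
= 3628800/40320
= 90

P(10,2) = 90


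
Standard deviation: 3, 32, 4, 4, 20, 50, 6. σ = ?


Mean = 17.0000
Variance = 282.5714
SD = sqrt(282.5714) = 16.8099

SD = 16.8099


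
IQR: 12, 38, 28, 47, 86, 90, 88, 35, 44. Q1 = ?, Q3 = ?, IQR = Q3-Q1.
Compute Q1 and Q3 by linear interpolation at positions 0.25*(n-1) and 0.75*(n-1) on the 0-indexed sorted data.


Sorted: 12, 28, 35, 38, 44, 47, 86, 88, 90
Q1 (25th %ile) = 35.0000
Q3 (75th %ile) = 86.0000
IQR = 86.0000 - 35.0000 = 51.0000

IQR = 51.0000


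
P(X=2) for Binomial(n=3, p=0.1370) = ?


C(3,2) = 3
p^2 = 0.018769
(1-p)^1 = 0.863000
P = 3 * 0.018769 * 0.863000 = 0.0486

P(X=2) = 0.0486


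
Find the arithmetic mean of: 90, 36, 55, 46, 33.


Sum = 90 + 36 + 55 + 46 + 33 = 260
n = 5
Mean = 260/5 = 52.0000

Mean = 52.0000


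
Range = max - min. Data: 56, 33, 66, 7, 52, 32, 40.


Max = 66, Min = 7
Range = 66 - 7 = 59

Range = 59


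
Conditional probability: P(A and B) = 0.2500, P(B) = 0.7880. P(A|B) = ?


P(A|B) = 0.2500/0.7880 = 0.3173

P(A|B) = 0.3173


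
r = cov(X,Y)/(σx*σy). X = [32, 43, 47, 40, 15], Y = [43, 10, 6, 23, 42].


Mean X = 35.4000, Mean Y = 24.8000
SD X = 11.324310, SD Y = 15.509997
Cov = -150.320000
r = -150.320000/(11.324310*15.509997) = -0.8558

r = -0.8558


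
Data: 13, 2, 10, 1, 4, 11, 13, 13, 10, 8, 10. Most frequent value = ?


Frequencies: 1:1, 2:1, 4:1, 8:1, 10:3, 11:1, 13:3
Max frequency = 3
Mode = 10, 13

Mode = 10, 13


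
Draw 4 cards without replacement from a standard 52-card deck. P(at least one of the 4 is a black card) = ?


P(at least one) = 1 - P(none)
P(none) = (26/52) × (25/51) × (24/50) × (23/49) = 0.055222
P(at least one) = 1 - 0.055222 = 0.9448

P = 0.9448


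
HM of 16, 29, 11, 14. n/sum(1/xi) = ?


Sum of reciprocals = 1/16 + 1/29 + 1/11 + 1/14 = 0.259320
HM = 4/0.259320 = 15.4249

HM = 15.4249


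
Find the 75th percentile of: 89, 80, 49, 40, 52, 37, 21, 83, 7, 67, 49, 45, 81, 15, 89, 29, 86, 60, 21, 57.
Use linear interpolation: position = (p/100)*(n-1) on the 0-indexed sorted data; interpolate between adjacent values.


Sorted: 7, 15, 21, 21, 29, 37, 40, 45, 49, 49, 52, 57, 60, 67, 80, 81, 83, 86, 89, 89
n = 20
Index = 75/100 * 19 = 14.2500
Lower = data[14] = 80, Upper = data[15] = 81
P75 = 80 + 0.2500*(1) = 80.2500

P75 = 80.2500


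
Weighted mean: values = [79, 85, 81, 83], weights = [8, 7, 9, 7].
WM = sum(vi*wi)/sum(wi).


Numerator = 79*8 + 85*7 + 81*9 + 83*7 = 2537
Denominator = 8 + 7 + 9 + 7 = 31
WM = 2537/31 = 81.8387

WM = 81.8387


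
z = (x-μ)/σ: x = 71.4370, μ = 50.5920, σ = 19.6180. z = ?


z = (71.4370 - 50.5920)/19.6180
= 20.8450/19.6180
= 1.0625

z = 1.0625


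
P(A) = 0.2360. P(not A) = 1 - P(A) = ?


P(not A) = 1 - 0.2360 = 0.7640

P(not A) = 0.7640


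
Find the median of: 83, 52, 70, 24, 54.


Sorted: 24, 52, 54, 70, 83
n = 5 (odd)
Middle value = 54

Median = 54


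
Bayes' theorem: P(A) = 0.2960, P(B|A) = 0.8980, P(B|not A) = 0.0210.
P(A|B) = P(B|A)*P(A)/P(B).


P(B) = P(B|A)*P(A) + P(B|A')*P(A')
= 0.8980*0.2960 + 0.0210*0.7040
= 0.265808 + 0.014784 = 0.280592
P(A|B) = 0.265808/0.280592 = 0.9473

P(A|B) = 0.9473


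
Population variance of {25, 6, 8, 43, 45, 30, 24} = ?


Mean = 25.8571
Squared deviations: 0.7347, 394.3061, 318.8776, 293.8776, 366.4490, 17.1633, 3.4490
Sum = 1394.8571
Variance = 1394.8571/7 = 199.2653

Variance = 199.2653


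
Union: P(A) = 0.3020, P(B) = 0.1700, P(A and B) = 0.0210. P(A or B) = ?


P(A∪B) = 0.3020 + 0.1700 - 0.0210
= 0.4720 - 0.0210
= 0.4510

P(A∪B) = 0.4510


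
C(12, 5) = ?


C(12,5) = 12!/(5! × 7!)
= 479001600/(120 × 5040)
= 792

C(12,5) = 792


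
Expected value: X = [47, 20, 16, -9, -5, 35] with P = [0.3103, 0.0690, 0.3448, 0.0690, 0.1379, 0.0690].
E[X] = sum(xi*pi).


E[X] = 47*0.3103 + 20*0.0690 + 16*0.3448 - 9*0.0690 - 5*0.1379 + 35*0.0690
= 14.5841 + 1.3800 + 5.5168 - 0.6210 - 0.6895 + 2.4150
= 22.5854

E[X] = 22.5854


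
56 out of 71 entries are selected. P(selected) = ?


P = 56/71 = 0.7887

P = 0.7887


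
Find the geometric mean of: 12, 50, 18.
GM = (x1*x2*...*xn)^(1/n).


Product = 12 × 50 × 18 = 10800
GM = 10800^(1/3) = 22.1042

GM = 22.1042


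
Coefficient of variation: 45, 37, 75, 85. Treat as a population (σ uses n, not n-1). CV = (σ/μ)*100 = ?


Mean = 60.5000
SD = 20.0187
CV = (20.0187/60.5000)*100 = 33.0888%

CV = 33.0888%


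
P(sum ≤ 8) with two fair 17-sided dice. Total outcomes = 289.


Total outcomes = 17×17 = 289
Favorable (sum ≤ 8): 28
P = 28/289 = 0.0969

P = 0.0969


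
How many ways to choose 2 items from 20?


C(20,2) = 20!/(2! × 18!)
= 2432902008176640000/(2 × 6402373705728000)
= 190

C(20,2) = 190


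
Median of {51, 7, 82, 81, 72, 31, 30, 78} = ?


Sorted: 7, 30, 31, 51, 72, 78, 81, 82
n = 8 (even)
Middle values: 51 and 72
Median = (51+72)/2 = 61.5000

Median = 61.5000


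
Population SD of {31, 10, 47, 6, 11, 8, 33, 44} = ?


Mean = 23.7500
Variance = 250.4375
SD = sqrt(250.4375) = 15.8252

SD = 15.8252


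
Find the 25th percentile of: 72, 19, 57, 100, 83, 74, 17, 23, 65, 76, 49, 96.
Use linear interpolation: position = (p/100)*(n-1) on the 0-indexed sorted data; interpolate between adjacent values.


Sorted: 17, 19, 23, 49, 57, 65, 72, 74, 76, 83, 96, 100
n = 12
Index = 25/100 * 11 = 2.7500
Lower = data[2] = 23, Upper = data[3] = 49
P25 = 23 + 0.7500*(26) = 42.5000

P25 = 42.5000


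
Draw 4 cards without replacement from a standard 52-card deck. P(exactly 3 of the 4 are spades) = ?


Hypergeometric: P(X=3) = C(13,3)·C(39,1) / C(52,4)
= 286 × 39 / 270725
= 11154/270725 = 0.0412

P = 0.0412


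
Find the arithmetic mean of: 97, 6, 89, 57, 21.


Sum = 97 + 6 + 89 + 57 + 21 = 270
n = 5
Mean = 270/5 = 54.0000

Mean = 54.0000


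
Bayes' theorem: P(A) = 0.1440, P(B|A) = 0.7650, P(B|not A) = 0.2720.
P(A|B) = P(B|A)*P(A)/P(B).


P(B) = P(B|A)*P(A) + P(B|A')*P(A')
= 0.7650*0.1440 + 0.2720*0.8560
= 0.110160 + 0.232832 = 0.342992
P(A|B) = 0.110160/0.342992 = 0.3212

P(A|B) = 0.3212


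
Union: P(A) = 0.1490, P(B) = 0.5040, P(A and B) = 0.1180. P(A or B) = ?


P(A∪B) = 0.1490 + 0.5040 - 0.1180
= 0.6530 - 0.1180
= 0.5350

P(A∪B) = 0.5350
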